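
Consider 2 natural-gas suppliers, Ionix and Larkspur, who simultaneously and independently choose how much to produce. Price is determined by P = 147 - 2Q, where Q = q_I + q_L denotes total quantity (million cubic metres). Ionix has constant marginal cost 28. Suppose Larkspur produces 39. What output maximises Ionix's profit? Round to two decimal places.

With the rival's output fixed at 39, Ionix's profit is π_I = (147 - 2·39 - 2q_I)q_I - (28q_I) = (69 - 2q_I)q_I - (28q_I).
∂π_I/∂q_I = 41 - 4q_I = 0, so q_I = 41/4.

10.25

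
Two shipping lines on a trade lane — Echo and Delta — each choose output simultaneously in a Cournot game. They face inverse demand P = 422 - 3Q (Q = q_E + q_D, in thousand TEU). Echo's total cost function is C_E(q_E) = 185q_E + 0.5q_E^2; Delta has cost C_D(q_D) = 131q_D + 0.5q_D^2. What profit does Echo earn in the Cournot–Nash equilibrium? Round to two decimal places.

Echo's profit: π_E = (422 - 3Q)q_E - (185q_E + (1/2)q_E²). Setting ∂π_E/∂q_E = 0: 237 - 7q_E - 3(q_D) = 0.
Delta's profit: π_D = (422 - 3Q)q_D - (131q_D + (1/2)q_D²). Setting ∂π_D/∂q_D = 0: 291 - 7q_D - 3(q_E) = 0.
Rearranging gives the reaction functions q_E = (237 - 3q_D)/7 and q_D = (291 - 3q_E)/7.
Substituting one into the other gives q_E = 393/20 and q_D = 663/20.
Price P = 422 - 3·(264/5) = 1318/5.
Echo's profit: (1318/5)·(393/20) - 185·(393/20) - (1/2)(393/20)² = 1351.4288.

1351.43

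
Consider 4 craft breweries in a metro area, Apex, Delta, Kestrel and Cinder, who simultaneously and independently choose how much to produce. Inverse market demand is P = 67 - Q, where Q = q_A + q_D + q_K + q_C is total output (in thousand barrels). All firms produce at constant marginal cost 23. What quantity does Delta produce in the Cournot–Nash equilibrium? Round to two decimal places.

8.80

A representative firm's profit is π_i = q_i(67 - Q) - 23q_i.
First-order condition (treating rivals' output as given): 44 - 2q_i - Σ_{j≠i} q_j = 0.
By symmetry each firm produces the same amount; substituting Σ_{j≠i} q_j = 3q_i yields q_i = 44/5.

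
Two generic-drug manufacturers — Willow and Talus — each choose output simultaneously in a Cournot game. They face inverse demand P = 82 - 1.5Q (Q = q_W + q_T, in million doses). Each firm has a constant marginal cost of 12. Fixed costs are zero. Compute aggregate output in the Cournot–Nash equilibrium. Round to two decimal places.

A representative firm's profit is π_i = q_i(82 - 1.5Q) - 12q_i.
First-order condition (treating rivals' output as given): 70 - 3q_i - (3/2)q_j = 0.
With identical firms every q_j equals q_i, so q_j = q_i and 70 = (9/2)q_i, giving q_i = 140/9.
Total output Q = 140/9 + 140/9 = 280/9.

31.11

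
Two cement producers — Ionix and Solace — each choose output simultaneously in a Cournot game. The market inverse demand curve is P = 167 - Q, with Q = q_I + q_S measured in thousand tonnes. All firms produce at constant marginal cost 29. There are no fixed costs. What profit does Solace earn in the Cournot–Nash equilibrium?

2116

Each firm earns π_i = (167 - Q)q_i - 29q_i.
First-order condition (treating rivals' output as given): 138 - 2q_i - q_j = 0.
With identical firms every q_j equals q_i, so q_j = q_i and 138 = 3q_i, giving q_i = 46.
Price P = 167 - 92 = 75.
Solace's profit: (75 - 29)·46 = 2116.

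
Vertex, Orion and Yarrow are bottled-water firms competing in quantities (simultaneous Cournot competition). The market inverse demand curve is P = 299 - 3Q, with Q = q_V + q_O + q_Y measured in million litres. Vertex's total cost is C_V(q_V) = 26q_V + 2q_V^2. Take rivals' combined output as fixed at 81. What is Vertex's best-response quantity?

With rivals' combined output fixed at 81, Vertex's profit is π_V = (299 - 3·81 - 3q_V)q_V - (26q_V + 2q_V²) = (56 - 3q_V)q_V - (26q_V + 2q_V²).
∂π_V/∂q_V = 30 - 10q_V = 0, so q_V = 3.

3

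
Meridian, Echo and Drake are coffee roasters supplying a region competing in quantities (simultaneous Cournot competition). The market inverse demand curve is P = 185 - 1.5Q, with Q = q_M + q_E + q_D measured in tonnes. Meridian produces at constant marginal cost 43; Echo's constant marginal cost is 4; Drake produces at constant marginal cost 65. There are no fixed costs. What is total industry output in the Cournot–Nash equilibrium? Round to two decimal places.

73.83

Meridian's profit: π_M = (185 - 1.5Q)q_M - (43q_M). Setting ∂π_M/∂q_M = 0: 142 - 3q_M - (3/2)(q_E + q_D) = 0.
Echo's profit: π_E = (185 - 1.5Q)q_E - (4q_E). Setting ∂π_E/∂q_E = 0: 181 - 3q_E - (3/2)(q_M + q_D) = 0.
Drake's profit: π_D = (185 - 1.5Q)q_D - (65q_D). Setting ∂π_D/∂q_D = 0: 120 - 3q_D - (3/2)(q_M + q_E) = 0.
Adding the 3 first-order conditions: 443 − 6Q = 0, so Q = 443/6.
Back-substituting: q_M = (142 − 443/4)/(3/2) = 125/6, q_E = (181 − 443/4)/(3/2) = 281/6, q_D = (120 − 443/4)/(3/2) = 37/6.
Total output Q = 125/6 + 281/6 + 37/6 = 443/6.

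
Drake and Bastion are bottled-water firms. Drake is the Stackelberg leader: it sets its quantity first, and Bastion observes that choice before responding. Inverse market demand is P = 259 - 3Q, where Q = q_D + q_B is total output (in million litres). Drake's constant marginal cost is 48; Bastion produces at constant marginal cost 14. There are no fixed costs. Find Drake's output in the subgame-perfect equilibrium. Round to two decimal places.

Solve by backward induction. Given q_D, the follower Bastion maximises π_B = (259 - 3q_D - 3q_B)q_B - 14q_B.
Setting the follower's marginal profit to zero, 245 - 3q_D - 6q_B = 0, i.e. q_B = (245 - 3q_D)/6.
The leader anticipates this reaction. Substituting into P = 259 - 3Q gives P = 273/2 - (3/2)q_D, so π_D = (273/2 - (3/2)q_D)q_D - 48q_D.
The leader's first-order condition 177/2 - 3q_D = 0 yields q_D = 59/2.
Then q_B = (245 - 3·(59/2))/6 = 313/12.

29.50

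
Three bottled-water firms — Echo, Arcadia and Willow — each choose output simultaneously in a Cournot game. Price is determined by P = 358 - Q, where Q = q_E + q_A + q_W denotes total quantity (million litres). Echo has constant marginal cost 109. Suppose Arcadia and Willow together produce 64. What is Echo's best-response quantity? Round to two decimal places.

With rivals' combined output fixed at 64, Echo's profit is π_E = (358 - 64 - q_E)q_E - (109q_E) = (294 - q_E)q_E - (109q_E).
∂π_E/∂q_E = 185 - 2q_E = 0, so q_E = 185/2.

92.50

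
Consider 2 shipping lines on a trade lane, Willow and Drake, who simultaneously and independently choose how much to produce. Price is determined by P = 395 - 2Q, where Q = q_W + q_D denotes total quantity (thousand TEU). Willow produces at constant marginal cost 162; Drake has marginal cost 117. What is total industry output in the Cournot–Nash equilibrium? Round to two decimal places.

Willow's profit: π_W = (395 - 2Q)q_W - (162q_W). Setting ∂π_W/∂q_W = 0: 233 - 4q_W - 2(q_D) = 0.
Drake's profit: π_D = (395 - 2Q)q_D - (117q_D). Setting ∂π_D/∂q_D = 0: 278 - 4q_D - 2(q_W) = 0.
Best responses: q_W = (233 - 2q_D)/4, q_D = (278 - 2q_W)/4.
Solving the pair: q_W = 94/3, q_D = 323/6.
Total output Q = 94/3 + 323/6 = 511/6.

85.17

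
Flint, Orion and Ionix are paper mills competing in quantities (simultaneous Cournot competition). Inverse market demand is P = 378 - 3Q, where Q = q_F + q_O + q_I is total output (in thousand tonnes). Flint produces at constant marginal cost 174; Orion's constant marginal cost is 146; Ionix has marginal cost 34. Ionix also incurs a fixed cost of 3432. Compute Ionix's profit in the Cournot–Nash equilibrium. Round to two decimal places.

3968.33

Flint's profit: π_F = (378 - 3Q)q_F - (174q_F). Setting ∂π_F/∂q_F = 0: 204 - 6q_F - 3(q_O + q_I) = 0.
Orion's first-order condition: 232 - 6q_O - 3(q_F + q_I) = 0.
Ionix's profit: π_I = (378 - 3Q)q_I - (34q_I). Setting ∂π_I/∂q_I = 0: 344 - 6q_I - 3(q_F + q_O) = 0.
Adding the 3 conditions: 780 − 6Q − 6Q = 0, i.e. Q = 65.
Back-substituting: q_F = (204 − 195)/3 = 3, q_O = (232 − 195)/3 = 37/3, q_I = (344 − 195)/3 = 149/3.
Price P = 378 - 3·65 = 183.
Ionix's profit: (183 - 34)·(149/3) - 3432 = 3968.3333.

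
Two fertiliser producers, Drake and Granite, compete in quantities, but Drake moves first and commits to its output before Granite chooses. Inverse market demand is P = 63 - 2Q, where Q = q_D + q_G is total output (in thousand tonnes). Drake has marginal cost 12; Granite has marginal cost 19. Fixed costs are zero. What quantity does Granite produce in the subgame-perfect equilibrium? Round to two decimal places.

The follower Granite best-responds to any q_D: π_G = (63 - 2Q)q_G - 19q_G.
Follower FOC: 44 - 2q_D - 4q_G = 0, so q_G(q_D) = (44 - 2q_D)/4.
Drake substitutes q_G(q_D) into its own profit: π_D = q_D(63 - 2q_D - (44 - 2q_D)/2) - 12q_D = (41 - q_D)q_D - 12q_D.
Maximising: ∂π_D/∂q_D = 29 - 2q_D = 0, giving q_D = 29/2.
Then q_G = (44 - 2·(29/2))/4 = 15/4.

3.75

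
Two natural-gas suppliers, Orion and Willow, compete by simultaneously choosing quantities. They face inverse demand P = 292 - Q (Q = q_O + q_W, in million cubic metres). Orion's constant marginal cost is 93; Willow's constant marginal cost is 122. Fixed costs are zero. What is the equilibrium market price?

169

Orion's profit: π_O = (292 - Q)q_O - (93q_O). Setting ∂π_O/∂q_O = 0: 199 - 2q_O - (q_W) = 0.
Willow's profit: π_W = (292 - Q)q_W - (122q_W). Setting ∂π_W/∂q_W = 0: 170 - 2q_W - (q_O) = 0.
Best responses: q_O = (199 - q_W)/2, q_W = (170 - q_O)/2.
Solving the pair: q_O = 76, q_W = 47.
Total output Q = 123, so price P = 292 - 123 = 169.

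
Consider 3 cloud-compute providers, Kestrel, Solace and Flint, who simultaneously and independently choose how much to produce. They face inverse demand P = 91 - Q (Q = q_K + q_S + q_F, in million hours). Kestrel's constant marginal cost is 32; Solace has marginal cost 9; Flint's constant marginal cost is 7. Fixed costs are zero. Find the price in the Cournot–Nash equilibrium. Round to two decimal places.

Kestrel's profit: π_K = (91 - Q)q_K - (32q_K). Setting ∂π_K/∂q_K = 0: 59 - 2q_K - (q_S + q_F) = 0.
Solace's profit: π_S = (91 - Q)q_S - (9q_S). Setting ∂π_S/∂q_S = 0: 82 - 2q_S - (q_K + q_F) = 0.
Flint's first-order condition: 84 - 2q_F - (q_K + q_S) = 0.
Adding the 3 first-order conditions: 225 − 4Q = 0, so Q = 225/4.
Back-substituting: q_K = (59 − 225/4) = 11/4, q_S = (82 − 225/4) = 103/4, q_F = (84 − 225/4) = 111/4.
Total output Q = 225/4, so price P = 91 - 225/4 = 139/4.

34.75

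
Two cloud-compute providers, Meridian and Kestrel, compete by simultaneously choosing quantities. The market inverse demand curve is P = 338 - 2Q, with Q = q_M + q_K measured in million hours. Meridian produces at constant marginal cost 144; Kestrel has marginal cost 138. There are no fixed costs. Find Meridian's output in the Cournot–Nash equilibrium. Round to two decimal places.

Meridian's profit: π_M = (338 - 2Q)q_M - (144q_M). Setting ∂π_M/∂q_M = 0: 194 - 4q_M - 2(q_K) = 0.
Kestrel's first-order condition: 200 - 4q_K - 2(q_M) = 0.
Rearranging gives the reaction functions q_M = (194 - 2q_K)/4 and q_K = (200 - 2q_M)/4.
Solving the pair: q_M = 94/3, q_K = 103/3.

31.33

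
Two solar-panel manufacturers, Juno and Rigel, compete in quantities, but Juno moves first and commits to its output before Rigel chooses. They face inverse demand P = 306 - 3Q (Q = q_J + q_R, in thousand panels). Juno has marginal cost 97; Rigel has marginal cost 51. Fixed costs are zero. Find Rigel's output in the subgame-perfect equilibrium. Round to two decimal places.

Solve by backward induction. Given q_J, the follower Rigel maximises π_R = (306 - 3q_J - 3q_R)q_R - 51q_R.
Setting the follower's marginal profit to zero, 255 - 3q_J - 6q_R = 0, i.e. q_R = (255 - 3q_J)/6.
Juno substitutes q_R(q_J) into its own profit: π_J = q_J(306 - 3q_J - (255 - 3q_J)/2) - 97q_J = (357/2 - (3/2)q_J)q_J - 97q_J.
Maximising: ∂π_J/∂q_J = 163/2 - 3q_J = 0, giving q_J = 163/6.
Then q_R = (255 - 3·(163/6))/6 = 347/12.

28.92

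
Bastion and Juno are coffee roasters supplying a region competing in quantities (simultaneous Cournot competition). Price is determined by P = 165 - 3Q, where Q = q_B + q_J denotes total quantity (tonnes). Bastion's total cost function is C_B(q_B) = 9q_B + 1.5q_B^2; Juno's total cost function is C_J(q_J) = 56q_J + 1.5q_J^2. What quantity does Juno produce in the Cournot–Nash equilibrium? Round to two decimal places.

Bastion's profit: π_B = (165 - 3Q)q_B - (9q_B + (3/2)q_B²). Setting ∂π_B/∂q_B = 0: 156 - 9q_B - 3(q_J) = 0.
Juno's profit: π_J = (165 - 3Q)q_J - (56q_J + (3/2)q_J²). Setting ∂π_J/∂q_J = 0: 109 - 9q_J - 3(q_B) = 0.
So q_B = (156 - 3q_J)/9 and q_J = (109 - 3q_B)/9.
Solving the pair: q_B = 359/24, q_J = 57/8.

7.13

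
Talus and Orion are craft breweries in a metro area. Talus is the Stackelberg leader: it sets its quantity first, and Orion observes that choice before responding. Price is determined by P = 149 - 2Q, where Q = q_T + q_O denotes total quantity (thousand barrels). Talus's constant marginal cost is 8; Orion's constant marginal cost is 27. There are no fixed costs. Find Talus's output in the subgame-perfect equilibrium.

40

Solve by backward induction. Given q_T, the follower Orion maximises π_O = (149 - 2q_T - 2q_O)q_O - 27q_O.
Setting the follower's marginal profit to zero, 122 - 2q_T - 4q_O = 0, i.e. q_O = (122 - 2q_T)/4.
Talus substitutes q_O(q_T) into its own profit: π_T = q_T(149 - 2q_T - (122 - 2q_T)/2) - 8q_T = (88 - q_T)q_T - 8q_T.
The leader's first-order condition 80 - 2q_T = 0 yields q_T = 40.
Then q_O = (122 - 2·40)/4 = 21/2.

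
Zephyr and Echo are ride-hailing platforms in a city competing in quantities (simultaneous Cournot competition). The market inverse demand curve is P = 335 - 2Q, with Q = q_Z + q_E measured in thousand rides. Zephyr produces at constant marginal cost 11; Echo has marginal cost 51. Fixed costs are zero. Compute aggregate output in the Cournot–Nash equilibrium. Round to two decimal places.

Zephyr's profit: π_Z = (335 - 2Q)q_Z - (11q_Z). Setting ∂π_Z/∂q_Z = 0: 324 - 4q_Z - 2(q_E) = 0.
Echo's profit: π_E = (335 - 2Q)q_E - (51q_E). Setting ∂π_E/∂q_E = 0: 284 - 4q_E - 2(q_Z) = 0.
Best responses: q_Z = (324 - 2q_E)/4, q_E = (284 - 2q_Z)/4.
Substituting one into the other gives q_Z = 182/3 and q_E = 122/3.
Total output Q = 182/3 + 122/3 = 304/3.

101.33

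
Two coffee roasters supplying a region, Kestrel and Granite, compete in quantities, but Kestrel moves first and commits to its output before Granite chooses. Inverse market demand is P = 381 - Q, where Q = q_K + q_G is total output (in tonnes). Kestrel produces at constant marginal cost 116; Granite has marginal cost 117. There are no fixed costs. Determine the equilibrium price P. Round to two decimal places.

The follower Granite best-responds to any q_K: π_G = (381 - Q)q_G - 117q_G.
∂π_G/∂q_G = 264 - q_K - 2q_G = 0 gives the reaction function q_G = (264 - q_K)/2.
The leader anticipates this reaction. Substituting into P = 381 - Q gives P = 249 - (1/2)q_K, so π_K = (249 - (1/2)q_K)q_K - 116q_K.
The leader's first-order condition 133 - q_K = 0 yields q_K = 133.
Then q_G = (264 - 133)/2 = 131/2.
Total output Q = 397/2, so price P = 381 - 397/2 = 365/2.

182.50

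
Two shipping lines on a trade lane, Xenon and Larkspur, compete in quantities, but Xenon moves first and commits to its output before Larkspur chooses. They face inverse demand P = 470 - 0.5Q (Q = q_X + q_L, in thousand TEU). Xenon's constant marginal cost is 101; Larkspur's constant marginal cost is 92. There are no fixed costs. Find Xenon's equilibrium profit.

The follower Larkspur best-responds to any q_X: π_L = (470 - 0.5Q)q_L - 92q_L.
Follower FOC: 378 - (1/2)q_X - q_L = 0, so q_L(q_X) = (378 - (1/2)q_X).
Xenon substitutes q_L(q_X) into its own profit: π_X = q_X(470 - (1/2)q_X - (378 - (1/2)q_X)/2) - 101q_X = (281 - (1/4)q_X)q_X - 101q_X.
Leader FOC: 180 - (1/2)q_X = 0, so q_X = 360.
Then q_L = (378 - (1/2)·360) = 198.
Price P = 470 - (1/2)·558 = 191.
Xenon's profit: (191 - 101)·360 = 32400.

32400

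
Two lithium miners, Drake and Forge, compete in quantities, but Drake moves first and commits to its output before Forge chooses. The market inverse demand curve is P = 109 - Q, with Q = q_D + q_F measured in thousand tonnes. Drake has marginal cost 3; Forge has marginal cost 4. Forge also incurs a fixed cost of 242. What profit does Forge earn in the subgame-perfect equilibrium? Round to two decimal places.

Solve by backward induction. Given q_D, the follower Forge maximises π_F = (109 - q_D - q_F)q_F - 4q_F.
Setting the follower's marginal profit to zero, 105 - q_D - 2q_F = 0, i.e. q_F = (105 - q_D)/2.
Drake substitutes q_F(q_D) into its own profit: π_D = q_D(109 - q_D - (105 - q_D)/2) - 3q_D = (113/2 - (1/2)q_D)q_D - 3q_D.
Leader FOC: 107/2 - q_D = 0, so q_D = 107/2.
Then q_F = (105 - 107/2)/2 = 103/4.
Price P = 109 - 317/4 = 119/4.
Forge's profit: (119/4 - 4)·(103/4) - 242 = 421.0625.

421.06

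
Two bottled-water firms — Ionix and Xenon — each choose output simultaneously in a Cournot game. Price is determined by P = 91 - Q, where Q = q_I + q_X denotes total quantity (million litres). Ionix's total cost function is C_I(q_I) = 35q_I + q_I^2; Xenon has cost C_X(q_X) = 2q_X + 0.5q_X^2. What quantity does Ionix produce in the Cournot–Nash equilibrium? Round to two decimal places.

7.18

Ionix's profit: π_I = (91 - Q)q_I - (35q_I + q_I²). Setting ∂π_I/∂q_I = 0: 56 - 4q_I - (q_X) = 0.
Xenon's first-order condition: 89 - 3q_X - (q_I) = 0.
So q_I = (56 - q_X)/4 and q_X = (89 - q_I)/3.
Solving the pair: q_I = 79/11, q_X = 300/11.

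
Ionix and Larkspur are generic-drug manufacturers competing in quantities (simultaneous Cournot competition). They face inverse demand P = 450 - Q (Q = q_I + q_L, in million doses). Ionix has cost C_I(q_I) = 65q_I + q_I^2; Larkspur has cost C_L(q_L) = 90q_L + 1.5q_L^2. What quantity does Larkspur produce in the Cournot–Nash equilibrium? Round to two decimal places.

55.53

Ionix's profit: π_I = (450 - Q)q_I - (65q_I + q_I²). Setting ∂π_I/∂q_I = 0: 385 - 4q_I - (q_L) = 0.
Larkspur's first-order condition: 360 - 5q_L - (q_I) = 0.
Best responses: q_I = (385 - q_L)/4, q_L = (360 - q_I)/5.
Substituting one into the other gives q_I = 1565/19 and q_L = 1055/19.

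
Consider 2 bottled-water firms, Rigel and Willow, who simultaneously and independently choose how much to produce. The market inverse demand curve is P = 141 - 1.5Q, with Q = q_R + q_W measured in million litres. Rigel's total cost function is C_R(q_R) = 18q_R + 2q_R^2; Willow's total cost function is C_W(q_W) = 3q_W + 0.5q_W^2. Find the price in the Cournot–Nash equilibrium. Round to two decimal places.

Rigel's profit: π_R = (141 - 1.5Q)q_R - (18q_R + 2q_R²). Setting ∂π_R/∂q_R = 0: 123 - 7q_R - (3/2)(q_W) = 0.
Willow's profit: π_W = (141 - 1.5Q)q_W - (3q_W + (1/2)q_W²). Setting ∂π_W/∂q_W = 0: 138 - 4q_W - (3/2)(q_R) = 0.
Rearranging gives the reaction functions q_R = (123 - (3/2)q_W)/7 and q_W = (138 - (3/2)q_R)/4.
Substituting one into the other gives q_R = 1140/103 and q_W = 30.3495.
Total output Q = 41.4175, so price P = 141 - (3/2)·41.4175 = 78.8738.

78.87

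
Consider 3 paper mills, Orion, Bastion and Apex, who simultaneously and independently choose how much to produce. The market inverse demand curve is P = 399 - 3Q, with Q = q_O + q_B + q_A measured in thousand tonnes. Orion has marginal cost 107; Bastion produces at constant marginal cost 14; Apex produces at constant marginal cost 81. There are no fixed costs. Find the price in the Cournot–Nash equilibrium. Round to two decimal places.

Orion's profit: π_O = (399 - 3Q)q_O - (107q_O). Setting ∂π_O/∂q_O = 0: 292 - 6q_O - 3(q_B + q_A) = 0.
Bastion's first-order condition: 385 - 6q_B - 3(q_O + q_A) = 0.
Apex's profit: π_A = (399 - 3Q)q_A - (81q_A). Setting ∂π_A/∂q_A = 0: 318 - 6q_A - 3(q_O + q_B) = 0.
Adding the 3 conditions: 995 − 6Q − 6Q = 0, i.e. Q = 995/12.
Back-substituting: q_O = (292 − 995/4)/3 = 173/12, q_B = (385 − 995/4)/3 = 545/12, q_A = (318 − 995/4)/3 = 277/12.
Total output Q = 995/12, so price P = 399 - 3·(995/12) = 601/4.

150.25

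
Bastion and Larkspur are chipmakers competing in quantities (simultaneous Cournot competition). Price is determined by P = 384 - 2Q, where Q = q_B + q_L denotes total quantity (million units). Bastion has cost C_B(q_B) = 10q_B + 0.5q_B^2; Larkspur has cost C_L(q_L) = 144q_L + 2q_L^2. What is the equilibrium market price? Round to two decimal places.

219.33

Bastion's profit: π_B = (384 - 2Q)q_B - (10q_B + (1/2)q_B²). Setting ∂π_B/∂q_B = 0: 374 - 5q_B - 2(q_L) = 0.
Larkspur's profit: π_L = (384 - 2Q)q_L - (144q_L + 2q_L²). Setting ∂π_L/∂q_L = 0: 240 - 8q_L - 2(q_B) = 0.
Rearranging gives the reaction functions q_B = (374 - 2q_L)/5 and q_L = (240 - 2q_B)/8.
Substituting one into the other gives q_B = 628/9 and q_L = 113/9.
Total output Q = 247/3, so price P = 384 - 2·(247/3) = 658/3.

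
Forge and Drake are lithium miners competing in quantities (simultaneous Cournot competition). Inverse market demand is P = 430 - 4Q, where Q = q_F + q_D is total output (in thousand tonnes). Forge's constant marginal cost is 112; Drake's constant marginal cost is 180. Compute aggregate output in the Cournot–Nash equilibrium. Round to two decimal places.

47.33

Forge's profit: π_F = (430 - 4Q)q_F - (112q_F). Setting ∂π_F/∂q_F = 0: 318 - 8q_F - 4(q_D) = 0.
Drake's profit: π_D = (430 - 4Q)q_D - (180q_D). Setting ∂π_D/∂q_D = 0: 250 - 8q_D - 4(q_F) = 0.
Best responses: q_F = (318 - 4q_D)/8, q_D = (250 - 4q_F)/8.
Substituting one into the other gives q_F = 193/6 and q_D = 91/6.
Total output Q = 193/6 + 91/6 = 142/3.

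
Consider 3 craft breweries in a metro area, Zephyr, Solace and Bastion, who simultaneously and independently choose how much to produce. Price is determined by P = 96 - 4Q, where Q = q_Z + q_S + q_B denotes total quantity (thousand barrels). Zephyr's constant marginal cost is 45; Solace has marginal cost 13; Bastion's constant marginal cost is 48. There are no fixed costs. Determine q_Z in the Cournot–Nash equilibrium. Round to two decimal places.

1.38

Zephyr's profit: π_Z = (96 - 4Q)q_Z - (45q_Z). Setting ∂π_Z/∂q_Z = 0: 51 - 8q_Z - 4(q_S + q_B) = 0.
Solace's first-order condition: 83 - 8q_S - 4(q_Z + q_B) = 0.
Bastion's first-order condition: 48 - 8q_B - 4(q_Z + q_S) = 0.
Adding the 3 conditions: 182 − 8Q − 8Q = 0, i.e. Q = 91/8.
Back-substituting: q_Z = (51 − 91/2)/4 = 11/8, q_S = (83 − 91/2)/4 = 75/8, q_B = (48 − 91/2)/4 = 5/8.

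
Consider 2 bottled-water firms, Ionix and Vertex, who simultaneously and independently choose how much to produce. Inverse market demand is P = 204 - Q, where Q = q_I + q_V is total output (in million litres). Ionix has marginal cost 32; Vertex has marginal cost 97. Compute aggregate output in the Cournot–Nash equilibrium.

Ionix's profit: π_I = (204 - Q)q_I - (32q_I). Setting ∂π_I/∂q_I = 0: 172 - 2q_I - (q_V) = 0.
Vertex's profit: π_V = (204 - Q)q_V - (97q_V). Setting ∂π_V/∂q_V = 0: 107 - 2q_V - (q_I) = 0.
So q_I = (172 - q_V)/2 and q_V = (107 - q_I)/2.
Solving the pair: q_I = 79, q_V = 14.
Total output Q = 79 + 14 = 93.

93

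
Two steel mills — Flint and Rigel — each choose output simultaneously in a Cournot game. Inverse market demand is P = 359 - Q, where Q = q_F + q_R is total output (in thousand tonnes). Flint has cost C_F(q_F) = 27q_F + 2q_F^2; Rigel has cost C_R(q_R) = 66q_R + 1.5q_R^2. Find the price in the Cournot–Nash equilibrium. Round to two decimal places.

262.69

Flint's profit: π_F = (359 - Q)q_F - (27q_F + 2q_F²). Setting ∂π_F/∂q_F = 0: 332 - 6q_F - (q_R) = 0.
Rigel's first-order condition: 293 - 5q_R - (q_F) = 0.
Rearranging gives the reaction functions q_F = (332 - q_R)/6 and q_R = (293 - q_F)/5.
Substituting one into the other gives q_F = 1367/29 and q_R = 1426/29.
Total output Q = 96.3103, so price P = 359 - 96.3103 = 262.6897.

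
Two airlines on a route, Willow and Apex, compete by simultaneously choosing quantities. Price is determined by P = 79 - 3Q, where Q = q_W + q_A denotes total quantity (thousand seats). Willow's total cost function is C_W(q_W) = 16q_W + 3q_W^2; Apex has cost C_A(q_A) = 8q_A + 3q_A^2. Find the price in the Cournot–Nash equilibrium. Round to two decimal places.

Willow's profit: π_W = (79 - 3Q)q_W - (16q_W + 3q_W²). Setting ∂π_W/∂q_W = 0: 63 - 12q_W - 3(q_A) = 0.
Apex's profit: π_A = (79 - 3Q)q_A - (8q_A + 3q_A²). Setting ∂π_A/∂q_A = 0: 71 - 12q_A - 3(q_W) = 0.
So q_W = (63 - 3q_A)/12 and q_A = (71 - 3q_W)/12.
Solving the pair: q_W = 181/45, q_A = 221/45.
Total output Q = 134/15, so price P = 79 - 3·(134/15) = 261/5.

52.20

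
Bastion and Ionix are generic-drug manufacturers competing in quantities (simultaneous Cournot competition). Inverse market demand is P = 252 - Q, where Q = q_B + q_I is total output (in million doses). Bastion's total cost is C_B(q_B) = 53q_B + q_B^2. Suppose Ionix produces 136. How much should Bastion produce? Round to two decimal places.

With the rival's output fixed at 136, Bastion's profit is π_B = (252 - 136 - q_B)q_B - (53q_B + q_B²) = (116 - q_B)q_B - (53q_B + q_B²).
∂π_B/∂q_B = 63 - 4q_B = 0, so q_B = 63/4.

15.75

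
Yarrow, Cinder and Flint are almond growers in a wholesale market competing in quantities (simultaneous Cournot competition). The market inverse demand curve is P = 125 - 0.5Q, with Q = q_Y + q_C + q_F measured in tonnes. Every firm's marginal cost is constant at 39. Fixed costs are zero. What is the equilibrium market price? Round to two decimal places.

A representative firm's profit is π_i = q_i(125 - 0.5Q) - 39q_i.
Setting ∂π_i/∂q_i = 0 with rivals' quantities fixed: 86 - q_i - (1/2)·Σ_{j≠i} q_j = 0.
By symmetry each firm produces the same amount; substituting Σ_{j≠i} q_j = 2q_i yields q_i = 86/2 = 43.
Total output Q = 129, so price P = 125 - (1/2)·129 = 121/2.

60.50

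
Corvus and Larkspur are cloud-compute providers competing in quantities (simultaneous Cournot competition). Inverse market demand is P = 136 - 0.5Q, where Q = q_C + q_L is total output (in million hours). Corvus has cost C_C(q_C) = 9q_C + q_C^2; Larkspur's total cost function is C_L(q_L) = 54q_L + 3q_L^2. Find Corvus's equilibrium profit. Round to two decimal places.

2505.23

Corvus's profit: π_C = (136 - 0.5Q)q_C - (9q_C + q_C²). Setting ∂π_C/∂q_C = 0: 127 - 3q_C - (1/2)(q_L) = 0.
Larkspur's profit: π_L = (136 - 0.5Q)q_L - (54q_L + 3q_L²). Setting ∂π_L/∂q_L = 0: 82 - 7q_L - (1/2)(q_C) = 0.
So q_C = (127 - (1/2)q_L)/3 and q_L = (82 - (1/2)q_C)/7.
Solving the pair: q_C = 40.8675, q_L = 730/83.
Price P = 136 - (1/2)·49.6627 = 111.1687.
Corvus's profit: 111.1687·40.8675 - 9·40.8675 - 40.8675² = 2505.2251.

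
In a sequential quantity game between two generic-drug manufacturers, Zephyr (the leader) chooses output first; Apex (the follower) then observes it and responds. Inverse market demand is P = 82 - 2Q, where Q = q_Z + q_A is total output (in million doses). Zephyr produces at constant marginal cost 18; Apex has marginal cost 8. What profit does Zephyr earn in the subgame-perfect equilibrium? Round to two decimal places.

Solve by backward induction. Given q_Z, the follower Apex maximises π_A = (82 - 2q_Z - 2q_A)q_A - 8q_A.
Setting the follower's marginal profit to zero, 74 - 2q_Z - 4q_A = 0, i.e. q_A = (74 - 2q_Z)/4.
The leader anticipates this reaction. Substituting into P = 82 - 2Q gives P = 45 - q_Z, so π_Z = (45 - q_Z)q_Z - 18q_Z.
Maximising: ∂π_Z/∂q_Z = 27 - 2q_Z = 0, giving q_Z = 27/2.
Then q_A = (74 - 2·(27/2))/4 = 47/4.
Price P = 82 - 2·(101/4) = 63/2.
Zephyr's profit: (63/2 - 18)·(27/2) = 729/4.

182.25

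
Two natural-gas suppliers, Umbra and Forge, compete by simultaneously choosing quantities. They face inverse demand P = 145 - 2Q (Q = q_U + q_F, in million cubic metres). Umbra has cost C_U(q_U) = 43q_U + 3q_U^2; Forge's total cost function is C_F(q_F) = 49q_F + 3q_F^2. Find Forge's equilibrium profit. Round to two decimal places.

310.08

Umbra's profit: π_U = (145 - 2Q)q_U - (43q_U + 3q_U²). Setting ∂π_U/∂q_U = 0: 102 - 10q_U - 2(q_F) = 0.
Forge's first-order condition: 96 - 10q_F - 2(q_U) = 0.
Rearranging gives the reaction functions q_U = (102 - 2q_F)/10 and q_F = (96 - 2q_U)/10.
Substituting one into the other gives q_U = 69/8 and q_F = 63/8.
Price P = 145 - 2·(33/2) = 112.
Forge's profit: 112·(63/8) - 49·(63/8) - 3(63/8)² = 310.0781.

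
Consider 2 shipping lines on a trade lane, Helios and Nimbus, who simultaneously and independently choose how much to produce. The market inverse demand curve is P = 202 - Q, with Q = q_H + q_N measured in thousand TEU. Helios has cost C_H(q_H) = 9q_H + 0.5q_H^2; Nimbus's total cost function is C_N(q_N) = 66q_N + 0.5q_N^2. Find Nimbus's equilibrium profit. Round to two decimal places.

1083.40

Helios's profit: π_H = (202 - Q)q_H - (9q_H + (1/2)q_H²). Setting ∂π_H/∂q_H = 0: 193 - 3q_H - (q_N) = 0.
Nimbus's profit: π_N = (202 - Q)q_N - (66q_N + (1/2)q_N²). Setting ∂π_N/∂q_N = 0: 136 - 3q_N - (q_H) = 0.
So q_H = (193 - q_N)/3 and q_N = (136 - q_H)/3.
Solving the pair: q_H = 443/8, q_N = 215/8.
Price P = 202 - 329/4 = 479/4.
Nimbus's profit: (479/4)·(215/8) - 66·(215/8) - (1/2)(215/8)² = 1083.3984.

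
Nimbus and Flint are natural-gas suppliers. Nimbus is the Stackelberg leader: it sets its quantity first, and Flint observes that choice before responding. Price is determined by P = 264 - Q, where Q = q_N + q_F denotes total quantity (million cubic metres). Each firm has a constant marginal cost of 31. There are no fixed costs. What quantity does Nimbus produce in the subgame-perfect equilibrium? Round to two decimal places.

116.50

The follower Flint best-responds to any q_N: π_F = (264 - Q)q_F - 31q_F.
Setting the follower's marginal profit to zero, 233 - q_N - 2q_F = 0, i.e. q_F = (233 - q_N)/2.
The leader anticipates this reaction. Substituting into P = 264 - Q gives P = 295/2 - (1/2)q_N, so π_N = (295/2 - (1/2)q_N)q_N - 31q_N.
Maximising: ∂π_N/∂q_N = 233/2 - q_N = 0, giving q_N = 233/2.
Then q_F = (233 - 233/2)/2 = 233/4.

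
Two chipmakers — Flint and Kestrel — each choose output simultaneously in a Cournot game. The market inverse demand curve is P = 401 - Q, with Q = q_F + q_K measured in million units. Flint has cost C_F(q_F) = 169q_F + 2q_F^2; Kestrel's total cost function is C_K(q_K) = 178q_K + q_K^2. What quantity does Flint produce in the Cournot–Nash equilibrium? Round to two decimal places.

30.65

Flint's profit: π_F = (401 - Q)q_F - (169q_F + 2q_F²). Setting ∂π_F/∂q_F = 0: 232 - 6q_F - (q_K) = 0.
Kestrel's profit: π_K = (401 - Q)q_K - (178q_K + q_K²). Setting ∂π_K/∂q_K = 0: 223 - 4q_K - (q_F) = 0.
Best responses: q_F = (232 - q_K)/6, q_K = (223 - q_F)/4.
Solving the pair: q_F = 705/23, q_K = 1106/23.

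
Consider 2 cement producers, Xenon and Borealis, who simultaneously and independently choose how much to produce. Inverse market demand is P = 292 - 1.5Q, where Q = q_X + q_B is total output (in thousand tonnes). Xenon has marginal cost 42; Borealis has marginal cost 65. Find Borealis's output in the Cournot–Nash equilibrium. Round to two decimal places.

45.33

Xenon's profit: π_X = (292 - 1.5Q)q_X - (42q_X). Setting ∂π_X/∂q_X = 0: 250 - 3q_X - (3/2)(q_B) = 0.
Borealis's profit: π_B = (292 - 1.5Q)q_B - (65q_B). Setting ∂π_B/∂q_B = 0: 227 - 3q_B - (3/2)(q_X) = 0.
So q_X = (250 - (3/2)q_B)/3 and q_B = (227 - (3/2)q_X)/3.
Substituting one into the other gives q_X = 182/3 and q_B = 136/3.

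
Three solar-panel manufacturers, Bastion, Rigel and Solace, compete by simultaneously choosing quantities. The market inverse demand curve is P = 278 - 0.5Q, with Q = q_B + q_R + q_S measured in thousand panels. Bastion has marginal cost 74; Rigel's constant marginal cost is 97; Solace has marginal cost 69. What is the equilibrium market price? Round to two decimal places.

Bastion's profit: π_B = (278 - 0.5Q)q_B - (74q_B). Setting ∂π_B/∂q_B = 0: 204 - q_B - (1/2)(q_R + q_S) = 0.
Rigel's profit: π_R = (278 - 0.5Q)q_R - (97q_R). Setting ∂π_R/∂q_R = 0: 181 - q_R - (1/2)(q_B + q_S) = 0.
Solace's first-order condition: 209 - q_S - (1/2)(q_B + q_R) = 0.
Adding the 3 conditions: 594 − Q − Q = 0, i.e. Q = 297.
Back-substituting: q_B = (204 − 297/2)/(1/2) = 111, q_R = (181 − 297/2)/(1/2) = 65, q_S = (209 − 297/2)/(1/2) = 121.
Total output Q = 297, so price P = 278 - (1/2)·297 = 259/2.

129.50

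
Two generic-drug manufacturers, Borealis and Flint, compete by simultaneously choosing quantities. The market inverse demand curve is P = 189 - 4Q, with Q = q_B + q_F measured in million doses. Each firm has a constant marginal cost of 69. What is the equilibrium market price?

A representative firm's profit is π_i = q_i(189 - 4Q) - 69q_i.
Setting ∂π_i/∂q_i = 0 with rivals' quantities fixed: 120 - 8q_i - 4q_j = 0.
By symmetry each firm produces the same amount; substituting q_j = q_i yields q_i = 120/12 = 10.
Total output Q = 20, so price P = 189 - 4·20 = 109.

109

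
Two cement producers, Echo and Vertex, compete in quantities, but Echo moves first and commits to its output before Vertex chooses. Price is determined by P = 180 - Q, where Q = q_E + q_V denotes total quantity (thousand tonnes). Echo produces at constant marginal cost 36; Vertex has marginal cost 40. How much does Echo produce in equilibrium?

74

The follower Vertex best-responds to any q_E: π_V = (180 - Q)q_V - 40q_V.
∂π_V/∂q_V = 140 - q_E - 2q_V = 0 gives the reaction function q_V = (140 - q_E)/2.
Echo substitutes q_V(q_E) into its own profit: π_E = q_E(180 - q_E - (140 - q_E)/2) - 36q_E = (110 - (1/2)q_E)q_E - 36q_E.
The leader's first-order condition 74 - q_E = 0 yields q_E = 74.
Then q_V = (140 - 74)/2 = 33.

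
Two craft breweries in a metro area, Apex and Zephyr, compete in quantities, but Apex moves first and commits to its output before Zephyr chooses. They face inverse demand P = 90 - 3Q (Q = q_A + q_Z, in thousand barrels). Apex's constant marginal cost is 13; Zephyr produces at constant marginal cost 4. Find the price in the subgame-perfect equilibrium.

Solve by backward induction. Given q_A, the follower Zephyr maximises π_Z = (90 - 3q_A - 3q_Z)q_Z - 4q_Z.
Setting the follower's marginal profit to zero, 86 - 3q_A - 6q_Z = 0, i.e. q_Z = (86 - 3q_A)/6.
The leader anticipates this reaction. Substituting into P = 90 - 3Q gives P = 47 - (3/2)q_A, so π_A = (47 - (3/2)q_A)q_A - 13q_A.
Maximising: ∂π_A/∂q_A = 34 - 3q_A = 0, giving q_A = 34/3.
Then q_Z = (86 - 3·(34/3))/6 = 26/3.
Total output Q = 20, so price P = 90 - 3·20 = 30.

30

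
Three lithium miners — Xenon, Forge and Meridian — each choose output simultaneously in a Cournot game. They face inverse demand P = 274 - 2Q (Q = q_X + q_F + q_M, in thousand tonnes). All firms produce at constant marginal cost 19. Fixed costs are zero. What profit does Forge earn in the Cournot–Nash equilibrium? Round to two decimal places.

A representative firm's profit is π_i = q_i(274 - 2Q) - 19q_i.
First-order condition (treating rivals' output as given): 255 - 4q_i - 2·Σ_{j≠i} q_j = 0.
By symmetry each firm produces the same amount; substituting Σ_{j≠i} q_j = 2q_i yields q_i = 255/8.
Price P = 274 - 2·(765/8) = 331/4.
Forge's profit: (331/4 - 19)·(255/8) = 2032.0313.

2032.03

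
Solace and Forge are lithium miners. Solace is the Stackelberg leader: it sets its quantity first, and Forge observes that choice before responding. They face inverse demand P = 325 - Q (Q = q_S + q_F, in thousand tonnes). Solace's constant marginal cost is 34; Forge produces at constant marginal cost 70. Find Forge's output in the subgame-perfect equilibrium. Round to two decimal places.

The follower Forge best-responds to any q_S: π_F = (325 - Q)q_F - 70q_F.
Follower FOC: 255 - q_S - 2q_F = 0, so q_F(q_S) = (255 - q_S)/2.
The leader anticipates this reaction. Substituting into P = 325 - Q gives P = 395/2 - (1/2)q_S, so π_S = (395/2 - (1/2)q_S)q_S - 34q_S.
Leader FOC: 327/2 - q_S = 0, so q_S = 327/2.
Then q_F = (255 - 327/2)/2 = 183/4.

45.75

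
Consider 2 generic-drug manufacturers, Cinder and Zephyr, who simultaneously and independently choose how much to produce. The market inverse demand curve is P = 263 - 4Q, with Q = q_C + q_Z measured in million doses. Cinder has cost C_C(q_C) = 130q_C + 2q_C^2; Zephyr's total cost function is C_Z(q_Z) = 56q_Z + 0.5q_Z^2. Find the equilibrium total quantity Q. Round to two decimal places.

Cinder's profit: π_C = (263 - 4Q)q_C - (130q_C + 2q_C²). Setting ∂π_C/∂q_C = 0: 133 - 12q_C - 4(q_Z) = 0.
Zephyr's profit: π_Z = (263 - 4Q)q_Z - (56q_Z + (1/2)q_Z²). Setting ∂π_Z/∂q_Z = 0: 207 - 9q_Z - 4(q_C) = 0.
Best responses: q_C = (133 - 4q_Z)/12, q_Z = (207 - 4q_C)/9.
Substituting one into the other gives q_C = 369/92 and q_Z = 488/23.
Total output Q = 369/92 + 488/23 = 25.2283.

25.23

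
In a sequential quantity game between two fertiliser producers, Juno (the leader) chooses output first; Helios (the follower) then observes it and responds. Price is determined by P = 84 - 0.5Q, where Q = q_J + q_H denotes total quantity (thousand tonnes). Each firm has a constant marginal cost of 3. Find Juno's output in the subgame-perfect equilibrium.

81

The follower Helios best-responds to any q_J: π_H = (84 - 0.5Q)q_H - 3q_H.
∂π_H/∂q_H = 81 - (1/2)q_J - q_H = 0 gives the reaction function q_H = (81 - (1/2)q_J).
The leader anticipates this reaction. Substituting into P = 84 - 0.5Q gives P = 87/2 - (1/4)q_J, so π_J = (87/2 - (1/4)q_J)q_J - 3q_J.
The leader's first-order condition 81/2 - (1/2)q_J = 0 yields q_J = 81.
Then q_H = (81 - (1/2)·81) = 81/2.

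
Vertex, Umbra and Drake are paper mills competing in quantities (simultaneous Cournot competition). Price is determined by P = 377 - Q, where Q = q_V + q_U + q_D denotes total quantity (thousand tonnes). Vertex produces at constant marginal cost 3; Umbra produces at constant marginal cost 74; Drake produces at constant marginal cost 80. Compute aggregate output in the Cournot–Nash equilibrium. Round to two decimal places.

Vertex's profit: π_V = (377 - Q)q_V - (3q_V). Setting ∂π_V/∂q_V = 0: 374 - 2q_V - (q_U + q_D) = 0.
Umbra's profit: π_U = (377 - Q)q_U - (74q_U). Setting ∂π_U/∂q_U = 0: 303 - 2q_U - (q_V + q_D) = 0.
Drake's profit: π_D = (377 - Q)q_D - (80q_D). Setting ∂π_D/∂q_D = 0: 297 - 2q_D - (q_V + q_U) = 0.
Adding the 3 first-order conditions: 974 − 4Q = 0, so Q = 487/2.
Back-substituting: q_V = (374 − 487/2) = 261/2, q_U = (303 − 487/2) = 119/2, q_D = (297 − 487/2) = 107/2.
Total output Q = 261/2 + 119/2 + 107/2 = 487/2.

243.50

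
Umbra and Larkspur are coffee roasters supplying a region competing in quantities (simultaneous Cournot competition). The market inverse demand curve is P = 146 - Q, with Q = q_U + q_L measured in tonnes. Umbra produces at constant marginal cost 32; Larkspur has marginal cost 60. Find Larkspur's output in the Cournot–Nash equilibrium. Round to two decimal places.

19.33

Umbra's profit: π_U = (146 - Q)q_U - (32q_U). Setting ∂π_U/∂q_U = 0: 114 - 2q_U - (q_L) = 0.
Larkspur's profit: π_L = (146 - Q)q_L - (60q_L). Setting ∂π_L/∂q_L = 0: 86 - 2q_L - (q_U) = 0.
Best responses: q_U = (114 - q_L)/2, q_L = (86 - q_U)/2.
Substituting one into the other gives q_U = 142/3 and q_L = 58/3.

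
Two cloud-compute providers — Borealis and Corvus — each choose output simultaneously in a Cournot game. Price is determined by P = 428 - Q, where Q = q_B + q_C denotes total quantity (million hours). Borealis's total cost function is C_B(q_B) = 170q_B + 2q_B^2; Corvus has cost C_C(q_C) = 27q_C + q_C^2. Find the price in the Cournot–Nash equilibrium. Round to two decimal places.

307.17

Borealis's profit: π_B = (428 - Q)q_B - (170q_B + 2q_B²). Setting ∂π_B/∂q_B = 0: 258 - 6q_B - (q_C) = 0.
Corvus's profit: π_C = (428 - Q)q_C - (27q_C + q_C²). Setting ∂π_C/∂q_C = 0: 401 - 4q_C - (q_B) = 0.
So q_B = (258 - q_C)/6 and q_C = (401 - q_B)/4.
Solving the pair: q_B = 631/23, q_C = 93.3913.
Total output Q = 120.8261, so price P = 428 - 120.8261 = 307.1739.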